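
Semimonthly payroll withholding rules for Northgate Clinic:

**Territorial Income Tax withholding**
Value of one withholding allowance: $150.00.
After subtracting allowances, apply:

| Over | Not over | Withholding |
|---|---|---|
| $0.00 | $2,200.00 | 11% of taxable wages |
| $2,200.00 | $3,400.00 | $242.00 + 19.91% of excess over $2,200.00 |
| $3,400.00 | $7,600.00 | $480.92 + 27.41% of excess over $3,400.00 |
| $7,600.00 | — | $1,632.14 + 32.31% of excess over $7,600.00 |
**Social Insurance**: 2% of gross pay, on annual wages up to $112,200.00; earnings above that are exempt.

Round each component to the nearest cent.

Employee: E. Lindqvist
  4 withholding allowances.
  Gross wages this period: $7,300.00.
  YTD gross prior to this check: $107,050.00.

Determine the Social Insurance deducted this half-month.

Social Insurance: cap $112,200.00 − YTD $107,050.00 = $5,150.00 subject; 2% × $5,150.00 = $103.00

$103.00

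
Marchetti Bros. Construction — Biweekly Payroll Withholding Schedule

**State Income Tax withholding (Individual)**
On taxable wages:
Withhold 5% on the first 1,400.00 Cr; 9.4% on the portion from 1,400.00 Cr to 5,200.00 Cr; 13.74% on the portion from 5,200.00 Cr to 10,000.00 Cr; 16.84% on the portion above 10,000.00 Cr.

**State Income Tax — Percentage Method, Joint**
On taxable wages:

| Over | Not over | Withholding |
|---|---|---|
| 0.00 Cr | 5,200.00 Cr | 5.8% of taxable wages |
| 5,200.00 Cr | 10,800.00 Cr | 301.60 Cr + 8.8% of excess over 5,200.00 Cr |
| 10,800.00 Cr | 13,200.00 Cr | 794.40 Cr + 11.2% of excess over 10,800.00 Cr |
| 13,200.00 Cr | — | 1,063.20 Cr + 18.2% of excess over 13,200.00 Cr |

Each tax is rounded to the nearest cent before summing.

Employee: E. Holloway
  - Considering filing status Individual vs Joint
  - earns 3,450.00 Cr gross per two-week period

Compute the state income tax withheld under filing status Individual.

262.70 Cr

State Income Tax (Individual): taxable = 3,450.00 Cr
  70.00 Cr + 9.4% × (3,450.00 Cr − 1,400.00 Cr) = 70.00 Cr + 9.4% × 2,050.00 Cr = 262.70 Cr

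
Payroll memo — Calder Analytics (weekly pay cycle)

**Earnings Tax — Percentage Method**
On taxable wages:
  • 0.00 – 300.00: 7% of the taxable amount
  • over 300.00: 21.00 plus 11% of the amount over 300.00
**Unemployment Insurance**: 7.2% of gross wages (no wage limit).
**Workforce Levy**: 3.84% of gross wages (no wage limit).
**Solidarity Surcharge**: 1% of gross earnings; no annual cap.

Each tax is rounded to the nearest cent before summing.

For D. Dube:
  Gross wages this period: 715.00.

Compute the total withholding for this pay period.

Earnings Tax: taxable = 715.00
  21.00 + 11% × (715.00 − 300.00) = 21.00 + 11% × 415.00 = 66.65
Unemployment Insurance: 7.2% × 715.00 = 51.48
Workforce Levy: 3.84% × 715.00 = 27.46
Solidarity Surcharge: 1% × 715.00 = 7.15
Total: 66.65 + 51.48 + 27.46 + 7.15 = 152.74

152.74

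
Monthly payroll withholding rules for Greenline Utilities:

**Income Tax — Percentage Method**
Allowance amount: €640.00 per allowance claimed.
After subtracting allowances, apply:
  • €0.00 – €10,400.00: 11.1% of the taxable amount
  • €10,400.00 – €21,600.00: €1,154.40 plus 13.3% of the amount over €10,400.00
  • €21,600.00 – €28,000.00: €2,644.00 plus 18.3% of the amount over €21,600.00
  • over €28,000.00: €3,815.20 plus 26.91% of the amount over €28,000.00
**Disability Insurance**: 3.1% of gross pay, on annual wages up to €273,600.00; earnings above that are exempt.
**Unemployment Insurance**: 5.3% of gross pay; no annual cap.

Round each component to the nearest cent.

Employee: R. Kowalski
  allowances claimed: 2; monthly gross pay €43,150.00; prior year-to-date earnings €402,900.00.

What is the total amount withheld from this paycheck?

€9,834.57

Income Tax: taxable = €43,150.00 − 2×€640.00 = €41,870.00
  €3,815.20 + 26.91% × (€41,870.00 − €28,000.00) = €3,815.20 + 26.91% × €13,870.00 = €7,547.62
Disability Insurance: YTD €402,900.00 ≥ cap €273,600.00 → €0.00
Unemployment Insurance: 5.3% × €43,150.00 = €2,286.95
Total: €7,547.62 + €0.00 + €2,286.95 = €9,834.57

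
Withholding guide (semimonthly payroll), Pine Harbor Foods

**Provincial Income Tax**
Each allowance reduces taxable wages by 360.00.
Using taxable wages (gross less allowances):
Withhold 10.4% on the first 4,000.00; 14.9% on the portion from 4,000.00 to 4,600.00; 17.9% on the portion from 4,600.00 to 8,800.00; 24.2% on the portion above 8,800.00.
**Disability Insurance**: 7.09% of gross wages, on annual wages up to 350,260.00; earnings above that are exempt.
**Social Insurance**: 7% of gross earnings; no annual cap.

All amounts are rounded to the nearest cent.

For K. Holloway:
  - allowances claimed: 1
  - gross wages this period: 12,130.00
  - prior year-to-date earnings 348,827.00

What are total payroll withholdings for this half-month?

Provincial Income Tax: taxable = 12,130.00 − 1×360.00 = 11,770.00
  1,257.20 + 24.2% × (11,770.00 − 8,800.00) = 1,257.20 + 24.2% × 2,970.00 = 1,975.94
Disability Insurance: cap 350,260.00 − YTD 348,827.00 = 1,433.00 subject; 7.09% × 1,433.00 = 101.60
Social Insurance: 7% × 12,130.00 = 849.10
Total: 1,975.94 + 101.60 + 849.10 = 2,926.64

2,926.64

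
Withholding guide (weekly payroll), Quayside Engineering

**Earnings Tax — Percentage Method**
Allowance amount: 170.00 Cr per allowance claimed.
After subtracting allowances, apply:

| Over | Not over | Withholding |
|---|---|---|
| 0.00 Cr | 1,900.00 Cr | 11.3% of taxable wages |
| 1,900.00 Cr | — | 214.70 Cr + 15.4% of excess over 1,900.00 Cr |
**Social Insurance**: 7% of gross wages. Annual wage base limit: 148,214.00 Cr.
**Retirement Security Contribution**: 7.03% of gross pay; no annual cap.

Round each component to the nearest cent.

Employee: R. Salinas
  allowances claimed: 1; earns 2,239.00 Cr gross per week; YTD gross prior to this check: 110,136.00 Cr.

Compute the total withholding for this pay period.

Earnings Tax: taxable = 2,239.00 Cr − 1×170.00 Cr = 2,069.00 Cr
  214.70 Cr + 15.4% × (2,069.00 Cr − 1,900.00 Cr) = 214.70 Cr + 15.4% × 169.00 Cr = 240.73 Cr
Social Insurance: 7% × 2,239.00 Cr = 156.73 Cr
Retirement Security Contribution: 7.03% × 2,239.00 Cr = 157.40 Cr
Total: 240.73 Cr + 156.73 Cr + 157.40 Cr = 554.86 Cr

554.86 Cr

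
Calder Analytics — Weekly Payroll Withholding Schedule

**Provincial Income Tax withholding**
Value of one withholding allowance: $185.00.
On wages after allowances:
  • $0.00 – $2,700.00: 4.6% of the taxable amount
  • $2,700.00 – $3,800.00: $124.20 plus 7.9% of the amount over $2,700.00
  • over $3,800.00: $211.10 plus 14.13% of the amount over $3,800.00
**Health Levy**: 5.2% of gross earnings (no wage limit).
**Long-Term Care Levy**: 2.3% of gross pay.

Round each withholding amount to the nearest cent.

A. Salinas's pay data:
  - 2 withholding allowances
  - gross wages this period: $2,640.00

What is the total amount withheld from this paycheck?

$302.42

Provincial Income Tax: taxable = $2,640.00 − 2×$185.00 = $2,270.00
  4.6% × $2,270.00 = $104.42
Health Levy: 5.2% × $2,640.00 = $137.28
Long-Term Care Levy: 2.3% × $2,640.00 = $60.72
Total: $104.42 + $137.28 + $60.72 = $302.42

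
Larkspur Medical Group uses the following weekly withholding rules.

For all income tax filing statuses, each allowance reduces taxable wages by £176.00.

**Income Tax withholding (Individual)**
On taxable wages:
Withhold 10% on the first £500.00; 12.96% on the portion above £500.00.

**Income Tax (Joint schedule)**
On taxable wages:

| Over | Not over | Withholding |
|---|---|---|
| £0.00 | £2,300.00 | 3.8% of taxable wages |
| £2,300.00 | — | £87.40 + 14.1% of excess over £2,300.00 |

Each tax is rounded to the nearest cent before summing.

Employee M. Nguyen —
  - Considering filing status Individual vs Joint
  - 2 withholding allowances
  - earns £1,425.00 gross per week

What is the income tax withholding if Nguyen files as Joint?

£40.77

Income Tax (Joint): taxable = £1,425.00 − 2×£176.00 = £1,073.00
  3.8% × £1,073.00 = £40.77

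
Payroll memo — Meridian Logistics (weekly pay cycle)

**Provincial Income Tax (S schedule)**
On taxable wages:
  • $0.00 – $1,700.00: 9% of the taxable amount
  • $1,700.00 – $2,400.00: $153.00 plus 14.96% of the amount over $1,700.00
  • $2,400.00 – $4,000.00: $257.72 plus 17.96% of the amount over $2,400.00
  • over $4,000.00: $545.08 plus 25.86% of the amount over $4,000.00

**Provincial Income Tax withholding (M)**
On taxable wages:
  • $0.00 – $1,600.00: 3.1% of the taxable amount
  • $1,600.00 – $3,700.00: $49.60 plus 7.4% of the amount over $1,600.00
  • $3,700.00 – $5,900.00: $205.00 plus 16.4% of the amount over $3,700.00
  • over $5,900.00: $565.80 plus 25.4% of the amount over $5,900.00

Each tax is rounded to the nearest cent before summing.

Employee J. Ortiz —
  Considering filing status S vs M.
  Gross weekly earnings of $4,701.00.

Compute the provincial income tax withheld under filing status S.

$726.36

Provincial Income Tax (S): taxable = $4,701.00
  $545.08 + 25.86% × ($4,701.00 − $4,000.00) = $545.08 + 25.86% × $701.00 = $726.36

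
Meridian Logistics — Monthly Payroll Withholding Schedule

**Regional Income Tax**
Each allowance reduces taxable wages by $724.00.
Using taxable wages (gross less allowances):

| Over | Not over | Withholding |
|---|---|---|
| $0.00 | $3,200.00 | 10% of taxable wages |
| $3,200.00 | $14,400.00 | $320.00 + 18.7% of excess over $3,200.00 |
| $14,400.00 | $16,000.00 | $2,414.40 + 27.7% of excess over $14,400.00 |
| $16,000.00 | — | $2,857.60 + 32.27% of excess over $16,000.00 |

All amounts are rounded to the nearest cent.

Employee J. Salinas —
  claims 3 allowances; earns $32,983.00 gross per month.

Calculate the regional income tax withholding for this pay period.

$7,637.11

Regional Income Tax: taxable = $32,983.00 − 3×$724.00 = $30,811.00
  $2,857.60 + 32.27% × ($30,811.00 − $16,000.00) = $2,857.60 + 32.27% × $14,811.00 = $7,637.11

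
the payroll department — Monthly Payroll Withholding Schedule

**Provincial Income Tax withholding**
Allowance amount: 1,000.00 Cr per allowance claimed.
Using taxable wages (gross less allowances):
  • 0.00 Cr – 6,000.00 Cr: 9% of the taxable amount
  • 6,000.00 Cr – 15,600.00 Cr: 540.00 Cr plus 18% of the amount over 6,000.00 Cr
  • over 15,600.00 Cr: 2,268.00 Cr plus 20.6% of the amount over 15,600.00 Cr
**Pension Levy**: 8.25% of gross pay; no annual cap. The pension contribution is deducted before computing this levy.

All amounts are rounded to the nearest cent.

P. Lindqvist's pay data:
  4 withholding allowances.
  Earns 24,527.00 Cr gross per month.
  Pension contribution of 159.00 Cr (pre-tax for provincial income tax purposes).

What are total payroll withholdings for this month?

5,260.57 Cr

Provincial Income Tax: taxable = 24,527.00 Cr − 159.00 Cr − 4×1,000.00 Cr = 20,368.00 Cr
  2,268.00 Cr + 20.6% × (20,368.00 Cr − 15,600.00 Cr) = 2,268.00 Cr + 20.6% × 4,768.00 Cr = 3,250.21 Cr
Pension Levy: 8.25% × 24,368.00 Cr = 2,010.36 Cr
Total: 3,250.21 Cr + 2,010.36 Cr = 5,260.57 Cr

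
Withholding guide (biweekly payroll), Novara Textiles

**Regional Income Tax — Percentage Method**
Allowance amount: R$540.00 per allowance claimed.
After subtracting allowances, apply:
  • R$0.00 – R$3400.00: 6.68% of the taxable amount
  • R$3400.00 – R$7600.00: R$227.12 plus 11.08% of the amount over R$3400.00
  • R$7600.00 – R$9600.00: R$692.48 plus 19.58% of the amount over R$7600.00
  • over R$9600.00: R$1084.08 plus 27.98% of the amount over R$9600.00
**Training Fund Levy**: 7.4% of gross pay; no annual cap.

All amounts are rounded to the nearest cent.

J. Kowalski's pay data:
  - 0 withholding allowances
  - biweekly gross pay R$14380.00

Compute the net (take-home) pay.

Regional Income Tax: taxable = R$14380.00
  R$1084.08 + 27.98% × (R$14380.00 − R$9600.00) = R$1084.08 + 27.98% × R$4780.00 = R$2421.52
Training Fund Levy: 7.4% × R$14380.00 = R$1064.12
Total withheld: R$2421.52 + R$1064.12 = R$3485.64
Net pay: R$14380.00 − R$3485.64 = R$10894.36

R$10894.36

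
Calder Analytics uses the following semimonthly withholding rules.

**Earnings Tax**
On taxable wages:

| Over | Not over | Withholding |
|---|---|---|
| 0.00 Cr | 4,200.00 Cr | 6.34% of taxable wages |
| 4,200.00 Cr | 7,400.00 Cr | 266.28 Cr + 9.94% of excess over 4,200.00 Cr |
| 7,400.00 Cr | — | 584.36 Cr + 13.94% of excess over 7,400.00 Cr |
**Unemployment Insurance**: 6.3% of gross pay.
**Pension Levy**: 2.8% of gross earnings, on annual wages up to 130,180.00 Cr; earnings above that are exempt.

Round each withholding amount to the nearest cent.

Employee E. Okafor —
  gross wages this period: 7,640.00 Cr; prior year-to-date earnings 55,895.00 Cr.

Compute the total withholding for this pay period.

1,313.06 Cr

Earnings Tax: taxable = 7,640.00 Cr
  584.36 Cr + 13.94% × (7,640.00 Cr − 7,400.00 Cr) = 584.36 Cr + 13.94% × 240.00 Cr = 617.82 Cr
Unemployment Insurance: 6.3% × 7,640.00 Cr = 481.32 Cr
Pension Levy: 2.8% × 7,640.00 Cr = 213.92 Cr
Total: 617.82 Cr + 481.32 Cr + 213.92 Cr = 1,313.06 Cr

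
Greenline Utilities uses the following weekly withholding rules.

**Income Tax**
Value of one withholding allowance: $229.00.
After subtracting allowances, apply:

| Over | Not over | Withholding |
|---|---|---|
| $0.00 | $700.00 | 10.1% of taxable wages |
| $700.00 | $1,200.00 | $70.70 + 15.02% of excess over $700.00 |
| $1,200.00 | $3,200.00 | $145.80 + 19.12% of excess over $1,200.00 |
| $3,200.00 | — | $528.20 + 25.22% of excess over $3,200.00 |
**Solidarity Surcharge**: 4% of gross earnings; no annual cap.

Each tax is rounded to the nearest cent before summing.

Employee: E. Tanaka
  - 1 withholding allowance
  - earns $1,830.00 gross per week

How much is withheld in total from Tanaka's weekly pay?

Income Tax: taxable = $1,830.00 − 1×$229.00 = $1,601.00
  $145.80 + 19.12% × ($1,601.00 − $1,200.00) = $145.80 + 19.12% × $401.00 = $222.47
Solidarity Surcharge: 4% × $1,830.00 = $73.20
Total: $222.47 + $73.20 = $295.67

$295.67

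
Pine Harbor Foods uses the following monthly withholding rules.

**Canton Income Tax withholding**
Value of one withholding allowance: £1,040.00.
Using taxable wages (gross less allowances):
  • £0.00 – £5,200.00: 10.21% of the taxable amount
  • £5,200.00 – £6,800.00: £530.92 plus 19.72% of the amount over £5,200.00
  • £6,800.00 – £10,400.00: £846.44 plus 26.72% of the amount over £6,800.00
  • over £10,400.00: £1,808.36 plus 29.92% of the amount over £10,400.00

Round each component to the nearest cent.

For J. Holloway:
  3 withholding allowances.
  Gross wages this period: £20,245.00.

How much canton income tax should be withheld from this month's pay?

£3,820.48

Canton Income Tax: taxable = £20,245.00 − 3×£1,040.00 = £17,125.00
  £1,808.36 + 29.92% × (£17,125.00 − £10,400.00) = £1,808.36 + 29.92% × £6,725.00 = £3,820.48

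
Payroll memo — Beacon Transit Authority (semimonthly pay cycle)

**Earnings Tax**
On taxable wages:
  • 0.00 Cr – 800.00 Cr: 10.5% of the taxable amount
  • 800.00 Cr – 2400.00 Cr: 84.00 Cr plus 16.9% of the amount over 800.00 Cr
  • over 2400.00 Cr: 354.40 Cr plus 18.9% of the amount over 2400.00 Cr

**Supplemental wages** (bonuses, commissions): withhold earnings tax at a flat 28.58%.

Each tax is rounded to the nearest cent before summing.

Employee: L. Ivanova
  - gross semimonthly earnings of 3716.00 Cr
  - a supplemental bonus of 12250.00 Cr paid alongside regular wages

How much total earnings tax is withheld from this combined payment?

Earnings Tax: taxable = 3716.00 Cr
  354.40 Cr + 18.9% × (3716.00 Cr − 2400.00 Cr) = 354.40 Cr + 18.9% × 1316.00 Cr = 603.12 Cr
Supplemental (28.58% flat on bonus): 28.58% × 12250.00 Cr = 3501.05 Cr
Total earnings tax: 603.12 Cr + 3501.05 Cr = 4104.17 Cr

4104.17 Cr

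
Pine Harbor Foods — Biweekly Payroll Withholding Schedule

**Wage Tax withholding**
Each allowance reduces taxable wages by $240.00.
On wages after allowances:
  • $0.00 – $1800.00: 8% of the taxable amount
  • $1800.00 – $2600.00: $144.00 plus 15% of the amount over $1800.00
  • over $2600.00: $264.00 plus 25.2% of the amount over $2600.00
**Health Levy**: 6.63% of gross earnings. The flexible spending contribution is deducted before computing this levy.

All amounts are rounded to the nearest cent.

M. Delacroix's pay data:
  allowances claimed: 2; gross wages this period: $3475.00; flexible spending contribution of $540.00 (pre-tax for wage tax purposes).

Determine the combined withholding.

$436.84

Wage Tax: taxable = $3475.00 − $540.00 − 2×$240.00 = $2455.00
  $144.00 + 15% × ($2455.00 − $1800.00) = $144.00 + 15% × $655.00 = $242.25
Health Levy: 6.63% × $2935.00 = $194.59
Total: $242.25 + $194.59 = $436.84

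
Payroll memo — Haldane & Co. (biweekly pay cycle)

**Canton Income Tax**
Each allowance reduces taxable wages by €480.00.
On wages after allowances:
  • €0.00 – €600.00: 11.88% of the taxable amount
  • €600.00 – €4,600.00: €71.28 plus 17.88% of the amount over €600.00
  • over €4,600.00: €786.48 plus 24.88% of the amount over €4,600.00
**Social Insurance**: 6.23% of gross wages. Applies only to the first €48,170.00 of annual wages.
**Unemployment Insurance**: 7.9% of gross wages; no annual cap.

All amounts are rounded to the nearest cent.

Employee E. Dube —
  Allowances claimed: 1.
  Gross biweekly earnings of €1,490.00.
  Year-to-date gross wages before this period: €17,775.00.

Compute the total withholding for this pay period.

€355.13

Canton Income Tax: taxable = €1,490.00 − 1×€480.00 = €1,010.00
  €71.28 + 17.88% × (€1,010.00 − €600.00) = €71.28 + 17.88% × €410.00 = €144.59
Social Insurance: 6.23% × €1,490.00 = €92.83
Unemployment Insurance: 7.9% × €1,490.00 = €117.71
Total: €144.59 + €92.83 + €117.71 = €355.13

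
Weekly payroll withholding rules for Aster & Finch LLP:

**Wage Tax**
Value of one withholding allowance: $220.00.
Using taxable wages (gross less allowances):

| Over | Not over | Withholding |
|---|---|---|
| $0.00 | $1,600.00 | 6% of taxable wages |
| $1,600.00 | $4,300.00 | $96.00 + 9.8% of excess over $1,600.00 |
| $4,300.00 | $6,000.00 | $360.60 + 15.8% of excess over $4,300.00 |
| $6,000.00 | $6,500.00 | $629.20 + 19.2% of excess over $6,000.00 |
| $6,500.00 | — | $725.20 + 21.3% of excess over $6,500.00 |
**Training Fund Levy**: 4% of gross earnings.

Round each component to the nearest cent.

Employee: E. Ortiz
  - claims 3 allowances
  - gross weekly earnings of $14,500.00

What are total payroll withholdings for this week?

Wage Tax: taxable = $14,500.00 − 3×$220.00 = $13,840.00
  $725.20 + 21.3% × ($13,840.00 − $6,500.00) = $725.20 + 21.3% × $7,340.00 = $2,288.62
Training Fund Levy: 4% × $14,500.00 = $580.00
Total: $2,288.62 + $580.00 = $2,868.62

$2,868.62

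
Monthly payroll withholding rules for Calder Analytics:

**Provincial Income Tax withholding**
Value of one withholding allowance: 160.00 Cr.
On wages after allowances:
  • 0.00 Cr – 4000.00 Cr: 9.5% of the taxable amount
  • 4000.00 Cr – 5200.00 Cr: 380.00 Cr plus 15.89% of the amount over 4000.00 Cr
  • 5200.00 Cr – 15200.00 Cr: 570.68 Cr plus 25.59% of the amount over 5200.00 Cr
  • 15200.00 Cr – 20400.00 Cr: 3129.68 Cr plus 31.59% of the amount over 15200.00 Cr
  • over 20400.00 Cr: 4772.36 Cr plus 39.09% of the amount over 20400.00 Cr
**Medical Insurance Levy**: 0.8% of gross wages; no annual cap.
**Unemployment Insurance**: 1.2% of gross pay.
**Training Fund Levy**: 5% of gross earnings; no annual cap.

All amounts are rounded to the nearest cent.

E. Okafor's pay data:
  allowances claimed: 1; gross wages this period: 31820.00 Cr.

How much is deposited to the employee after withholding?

20418.71 Cr

Provincial Income Tax: taxable = 31820.00 Cr − 1×160.00 Cr = 31660.00 Cr
  4772.36 Cr + 39.09% × (31660.00 Cr − 20400.00 Cr) = 4772.36 Cr + 39.09% × 11260.00 Cr = 9173.89 Cr
Medical Insurance Levy: 0.8% × 31820.00 Cr = 254.56 Cr
Unemployment Insurance: 1.2% × 31820.00 Cr = 381.84 Cr
Training Fund Levy: 5% × 31820.00 Cr = 1591.00 Cr
Total withheld: 9173.89 Cr + 254.56 Cr + 381.84 Cr + 1591.00 Cr = 11401.29 Cr
Net pay: 31820.00 Cr − 11401.29 Cr = 20418.71 Cr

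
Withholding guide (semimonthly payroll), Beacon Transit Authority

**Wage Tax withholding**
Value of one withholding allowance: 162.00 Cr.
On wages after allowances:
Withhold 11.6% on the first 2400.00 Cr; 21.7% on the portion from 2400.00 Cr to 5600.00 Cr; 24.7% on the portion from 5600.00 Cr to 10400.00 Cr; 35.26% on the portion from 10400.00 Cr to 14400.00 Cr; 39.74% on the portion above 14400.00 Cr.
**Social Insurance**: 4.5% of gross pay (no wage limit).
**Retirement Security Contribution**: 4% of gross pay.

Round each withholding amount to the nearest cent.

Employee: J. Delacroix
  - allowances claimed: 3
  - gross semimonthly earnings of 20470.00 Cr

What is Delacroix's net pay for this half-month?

Wage Tax: taxable = 20470.00 Cr − 3×162.00 Cr = 19984.00 Cr
  3568.80 Cr + 39.74% × (19984.00 Cr − 14400.00 Cr) = 3568.80 Cr + 39.74% × 5584.00 Cr = 5787.88 Cr
Social Insurance: 4.5% × 20470.00 Cr = 921.15 Cr
Retirement Security Contribution: 4% × 20470.00 Cr = 818.80 Cr
Total withheld: 5787.88 Cr + 921.15 Cr + 818.80 Cr = 7527.83 Cr
Net pay: 20470.00 Cr − 7527.83 Cr = 12942.17 Cr

12942.17 Cr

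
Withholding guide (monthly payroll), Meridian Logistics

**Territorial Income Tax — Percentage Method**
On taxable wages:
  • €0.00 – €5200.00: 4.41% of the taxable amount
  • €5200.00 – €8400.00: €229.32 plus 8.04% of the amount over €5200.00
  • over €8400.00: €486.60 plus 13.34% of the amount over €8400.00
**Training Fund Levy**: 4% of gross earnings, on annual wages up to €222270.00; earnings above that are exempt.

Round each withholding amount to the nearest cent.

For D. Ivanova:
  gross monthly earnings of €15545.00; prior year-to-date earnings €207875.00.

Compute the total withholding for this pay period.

€2015.54

Territorial Income Tax: taxable = €15545.00
  €486.60 + 13.34% × (€15545.00 − €8400.00) = €486.60 + 13.34% × €7145.00 = €1439.74
Training Fund Levy: cap €222270.00 − YTD €207875.00 = €14395.00 subject; 4% × €14395.00 = €575.80
Total: €1439.74 + €575.80 = €2015.54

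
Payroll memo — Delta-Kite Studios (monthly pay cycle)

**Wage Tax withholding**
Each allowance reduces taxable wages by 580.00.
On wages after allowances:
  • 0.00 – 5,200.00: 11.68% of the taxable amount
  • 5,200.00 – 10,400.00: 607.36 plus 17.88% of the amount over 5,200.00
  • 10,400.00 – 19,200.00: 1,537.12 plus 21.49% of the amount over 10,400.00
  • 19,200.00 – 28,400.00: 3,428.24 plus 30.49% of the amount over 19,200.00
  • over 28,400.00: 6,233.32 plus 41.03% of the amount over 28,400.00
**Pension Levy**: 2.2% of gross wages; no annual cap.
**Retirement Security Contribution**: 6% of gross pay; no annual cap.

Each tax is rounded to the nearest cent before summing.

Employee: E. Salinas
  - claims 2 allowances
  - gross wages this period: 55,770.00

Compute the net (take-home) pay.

34,209.58

Wage Tax: taxable = 55,770.00 − 2×580.00 = 54,610.00
  6,233.32 + 41.03% × (54,610.00 − 28,400.00) = 6,233.32 + 41.03% × 26,210.00 = 16,987.28
Pension Levy: 2.2% × 55,770.00 = 1,226.94
Retirement Security Contribution: 6% × 55,770.00 = 3,346.20
Total withheld: 16,987.28 + 1,226.94 + 3,346.20 = 21,560.42
Net pay: 55,770.00 − 21,560.42 = 34,209.58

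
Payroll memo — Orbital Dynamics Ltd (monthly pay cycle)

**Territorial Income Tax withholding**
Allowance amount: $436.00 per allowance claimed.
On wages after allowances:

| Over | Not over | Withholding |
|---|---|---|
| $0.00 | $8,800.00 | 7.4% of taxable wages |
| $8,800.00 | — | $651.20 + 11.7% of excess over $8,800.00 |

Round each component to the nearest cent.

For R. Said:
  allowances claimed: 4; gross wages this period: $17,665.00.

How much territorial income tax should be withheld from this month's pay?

$1,484.36

Territorial Income Tax: taxable = $17,665.00 − 4×$436.00 = $15,921.00
  $651.20 + 11.7% × ($15,921.00 − $8,800.00) = $651.20 + 11.7% × $7,121.00 = $1,484.36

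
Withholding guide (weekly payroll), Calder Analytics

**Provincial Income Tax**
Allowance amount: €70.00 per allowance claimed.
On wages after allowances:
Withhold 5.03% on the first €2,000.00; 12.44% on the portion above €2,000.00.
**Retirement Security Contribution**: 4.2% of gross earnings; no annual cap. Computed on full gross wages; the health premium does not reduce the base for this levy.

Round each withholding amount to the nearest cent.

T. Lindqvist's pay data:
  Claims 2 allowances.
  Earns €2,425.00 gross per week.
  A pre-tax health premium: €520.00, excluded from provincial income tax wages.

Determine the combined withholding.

Provincial Income Tax: taxable = €2,425.00 − €520.00 − 2×€70.00 = €1,765.00
  5.03% × €1,765.00 = €88.78
Retirement Security Contribution: 4.2% × €2,425.00 = €101.85
Total: €88.78 + €101.85 = €190.63

€190.63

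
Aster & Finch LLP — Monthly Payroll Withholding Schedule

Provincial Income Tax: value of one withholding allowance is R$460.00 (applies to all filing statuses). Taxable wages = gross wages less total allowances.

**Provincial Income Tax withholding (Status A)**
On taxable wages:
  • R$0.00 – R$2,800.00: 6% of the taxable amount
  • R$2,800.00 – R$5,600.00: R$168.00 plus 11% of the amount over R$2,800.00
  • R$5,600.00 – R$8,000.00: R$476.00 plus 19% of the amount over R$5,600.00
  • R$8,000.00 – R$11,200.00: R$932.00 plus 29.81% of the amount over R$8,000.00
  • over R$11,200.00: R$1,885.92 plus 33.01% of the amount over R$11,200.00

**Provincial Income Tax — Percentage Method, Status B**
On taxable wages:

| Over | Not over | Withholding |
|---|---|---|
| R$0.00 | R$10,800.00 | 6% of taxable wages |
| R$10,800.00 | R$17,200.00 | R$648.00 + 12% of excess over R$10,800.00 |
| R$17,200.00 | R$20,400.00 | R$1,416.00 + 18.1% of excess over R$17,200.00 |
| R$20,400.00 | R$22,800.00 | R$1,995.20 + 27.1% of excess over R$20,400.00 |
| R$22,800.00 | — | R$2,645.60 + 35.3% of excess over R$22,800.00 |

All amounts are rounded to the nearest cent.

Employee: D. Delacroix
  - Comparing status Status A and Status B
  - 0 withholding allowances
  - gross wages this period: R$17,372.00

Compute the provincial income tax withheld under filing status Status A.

R$3,923.30

Provincial Income Tax (Status A): taxable = R$17,372.00
  R$1,885.92 + 33.01% × (R$17,372.00 − R$11,200.00) = R$1,885.92 + 33.01% × R$6,172.00 = R$3,923.30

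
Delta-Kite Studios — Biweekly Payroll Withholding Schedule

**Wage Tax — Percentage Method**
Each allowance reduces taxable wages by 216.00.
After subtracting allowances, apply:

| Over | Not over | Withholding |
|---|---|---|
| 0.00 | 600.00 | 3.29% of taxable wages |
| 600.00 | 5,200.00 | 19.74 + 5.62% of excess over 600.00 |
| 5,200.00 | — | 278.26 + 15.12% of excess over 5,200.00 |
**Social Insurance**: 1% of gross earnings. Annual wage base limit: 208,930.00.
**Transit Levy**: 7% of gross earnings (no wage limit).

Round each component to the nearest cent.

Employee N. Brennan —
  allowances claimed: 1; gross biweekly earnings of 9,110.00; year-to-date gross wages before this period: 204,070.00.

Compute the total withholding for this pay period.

1,523.09

Wage Tax: taxable = 9,110.00 − 1×216.00 = 8,894.00
  278.26 + 15.12% × (8,894.00 − 5,200.00) = 278.26 + 15.12% × 3,694.00 = 836.79
Social Insurance: cap 208,930.00 − YTD 204,070.00 = 4,860.00 subject; 1% × 4,860.00 = 48.60
Transit Levy: 7% × 9,110.00 = 637.70
Total: 836.79 + 48.60 + 637.70 = 1,523.09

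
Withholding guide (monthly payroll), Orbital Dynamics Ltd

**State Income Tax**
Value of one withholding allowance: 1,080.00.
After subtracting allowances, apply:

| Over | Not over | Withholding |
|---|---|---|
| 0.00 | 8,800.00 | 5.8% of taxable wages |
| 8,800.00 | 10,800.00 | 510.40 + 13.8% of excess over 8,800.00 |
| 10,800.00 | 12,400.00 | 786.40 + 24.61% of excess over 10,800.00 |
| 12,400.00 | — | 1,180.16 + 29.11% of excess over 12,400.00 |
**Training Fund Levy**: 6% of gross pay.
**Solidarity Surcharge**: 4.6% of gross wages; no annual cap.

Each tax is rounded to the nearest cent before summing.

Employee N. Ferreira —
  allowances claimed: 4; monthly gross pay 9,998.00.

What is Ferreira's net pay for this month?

State Income Tax: taxable = 9,998.00 − 4×1,080.00 = 5,678.00
  5.8% × 5,678.00 = 329.32
Training Fund Levy: 6% × 9,998.00 = 599.88
Solidarity Surcharge: 4.6% × 9,998.00 = 459.91
Total withheld: 329.32 + 599.88 + 459.91 = 1,389.11
Net pay: 9,998.00 − 1,389.11 = 8,608.89

8,608.89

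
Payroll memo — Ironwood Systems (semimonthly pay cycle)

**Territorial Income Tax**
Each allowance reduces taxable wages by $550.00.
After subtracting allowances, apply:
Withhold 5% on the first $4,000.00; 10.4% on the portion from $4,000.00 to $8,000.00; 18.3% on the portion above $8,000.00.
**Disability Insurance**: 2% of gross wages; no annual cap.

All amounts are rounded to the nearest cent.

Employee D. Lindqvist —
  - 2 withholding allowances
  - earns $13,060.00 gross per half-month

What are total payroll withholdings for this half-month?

$1,601.88

Territorial Income Tax: taxable = $13,060.00 − 2×$550.00 = $11,960.00
  $616.00 + 18.3% × ($11,960.00 − $8,000.00) = $616.00 + 18.3% × $3,960.00 = $1,340.68
Disability Insurance: 2% × $13,060.00 = $261.20
Total: $1,340.68 + $261.20 = $1,601.88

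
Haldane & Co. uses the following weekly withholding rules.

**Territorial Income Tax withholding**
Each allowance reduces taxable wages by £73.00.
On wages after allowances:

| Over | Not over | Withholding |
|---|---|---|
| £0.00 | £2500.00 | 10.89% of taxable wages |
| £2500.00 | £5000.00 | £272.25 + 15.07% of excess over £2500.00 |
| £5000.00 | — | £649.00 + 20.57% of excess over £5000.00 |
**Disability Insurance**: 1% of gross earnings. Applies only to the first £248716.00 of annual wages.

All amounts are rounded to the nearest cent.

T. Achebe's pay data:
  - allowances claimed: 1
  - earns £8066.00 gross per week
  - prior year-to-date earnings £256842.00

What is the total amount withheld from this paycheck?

£1264.66

Territorial Income Tax: taxable = £8066.00 − 1×£73.00 = £7993.00
  £649.00 + 20.57% × (£7993.00 − £5000.00) = £649.00 + 20.57% × £2993.00 = £1264.66
Disability Insurance: YTD £256842.00 ≥ cap £248716.00 → £0.00
Total: £1264.66 + £0.00 = £1264.66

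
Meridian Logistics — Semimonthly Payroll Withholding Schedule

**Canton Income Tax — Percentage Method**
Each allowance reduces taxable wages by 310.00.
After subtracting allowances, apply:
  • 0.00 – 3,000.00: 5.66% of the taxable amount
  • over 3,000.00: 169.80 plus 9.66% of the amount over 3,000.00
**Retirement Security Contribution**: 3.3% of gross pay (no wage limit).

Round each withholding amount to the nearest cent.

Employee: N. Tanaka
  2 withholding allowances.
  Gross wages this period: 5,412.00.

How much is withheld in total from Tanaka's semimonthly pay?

Canton Income Tax: taxable = 5,412.00 − 2×310.00 = 4,792.00
  169.80 + 9.66% × (4,792.00 − 3,000.00) = 169.80 + 9.66% × 1,792.00 = 342.91
Retirement Security Contribution: 3.3% × 5,412.00 = 178.60
Total: 342.91 + 178.60 = 521.51

521.51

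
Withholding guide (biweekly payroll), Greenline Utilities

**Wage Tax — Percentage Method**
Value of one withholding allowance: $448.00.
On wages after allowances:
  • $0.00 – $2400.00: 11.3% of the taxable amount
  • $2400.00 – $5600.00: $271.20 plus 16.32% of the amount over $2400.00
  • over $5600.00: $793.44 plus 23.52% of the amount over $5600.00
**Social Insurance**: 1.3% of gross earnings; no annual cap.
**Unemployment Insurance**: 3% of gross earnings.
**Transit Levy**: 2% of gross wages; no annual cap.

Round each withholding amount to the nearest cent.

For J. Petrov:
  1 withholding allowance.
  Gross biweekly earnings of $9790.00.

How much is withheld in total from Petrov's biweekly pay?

$2290.33

Wage Tax: taxable = $9790.00 − 1×$448.00 = $9342.00
  $793.44 + 23.52% × ($9342.00 − $5600.00) = $793.44 + 23.52% × $3742.00 = $1673.56
Social Insurance: 1.3% × $9790.00 = $127.27
Unemployment Insurance: 3% × $9790.00 = $293.70
Transit Levy: 2% × $9790.00 = $195.80
Total: $1673.56 + $127.27 + $293.70 + $195.80 = $2290.33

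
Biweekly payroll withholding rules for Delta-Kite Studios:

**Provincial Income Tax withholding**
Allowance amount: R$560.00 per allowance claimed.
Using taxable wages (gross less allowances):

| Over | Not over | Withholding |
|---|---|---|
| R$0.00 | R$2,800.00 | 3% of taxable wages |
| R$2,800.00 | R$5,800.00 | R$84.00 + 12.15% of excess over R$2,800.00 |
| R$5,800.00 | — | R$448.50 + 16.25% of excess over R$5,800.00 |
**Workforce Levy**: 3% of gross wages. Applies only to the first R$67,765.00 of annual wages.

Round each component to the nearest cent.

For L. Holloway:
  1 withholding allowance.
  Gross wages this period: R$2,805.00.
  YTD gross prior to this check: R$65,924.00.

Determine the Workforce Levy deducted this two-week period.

Workforce Levy: cap R$67,765.00 − YTD R$65,924.00 = R$1,841.00 subject; 3% × R$1,841.00 = R$55.23

R$55.23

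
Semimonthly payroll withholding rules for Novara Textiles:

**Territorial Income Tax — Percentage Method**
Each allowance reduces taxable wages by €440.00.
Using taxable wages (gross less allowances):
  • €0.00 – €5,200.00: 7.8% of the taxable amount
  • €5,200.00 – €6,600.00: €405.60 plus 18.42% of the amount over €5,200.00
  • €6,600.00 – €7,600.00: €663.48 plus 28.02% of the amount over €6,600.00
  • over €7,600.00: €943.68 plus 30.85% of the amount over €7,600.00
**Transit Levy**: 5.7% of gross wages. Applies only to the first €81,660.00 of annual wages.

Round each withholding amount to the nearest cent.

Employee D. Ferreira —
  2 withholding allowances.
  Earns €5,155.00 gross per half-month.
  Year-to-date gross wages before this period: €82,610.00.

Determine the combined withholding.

Territorial Income Tax: taxable = €5,155.00 − 2×€440.00 = €4,275.00
  7.8% × €4,275.00 = €333.45
Transit Levy: YTD €82,610.00 ≥ cap €81,660.00 → €0.00
Total: €333.45 + €0.00 = €333.45

€333.45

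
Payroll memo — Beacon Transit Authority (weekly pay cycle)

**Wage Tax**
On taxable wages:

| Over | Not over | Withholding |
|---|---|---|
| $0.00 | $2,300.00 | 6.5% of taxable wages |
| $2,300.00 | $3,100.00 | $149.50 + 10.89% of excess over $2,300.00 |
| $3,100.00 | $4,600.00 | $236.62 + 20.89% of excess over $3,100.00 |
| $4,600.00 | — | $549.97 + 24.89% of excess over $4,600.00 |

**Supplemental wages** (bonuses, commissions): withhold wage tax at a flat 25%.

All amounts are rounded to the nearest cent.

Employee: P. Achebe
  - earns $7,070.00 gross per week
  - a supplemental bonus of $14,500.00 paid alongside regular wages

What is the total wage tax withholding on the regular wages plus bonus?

Wage Tax: taxable = $7,070.00
  $549.97 + 24.89% × ($7,070.00 − $4,600.00) = $549.97 + 24.89% × $2,470.00 = $1,164.75
Supplemental (25% flat on bonus): 25% × $14,500.00 = $3,625.00
Total wage tax: $1,164.75 + $3,625.00 = $4,789.75

$4,789.75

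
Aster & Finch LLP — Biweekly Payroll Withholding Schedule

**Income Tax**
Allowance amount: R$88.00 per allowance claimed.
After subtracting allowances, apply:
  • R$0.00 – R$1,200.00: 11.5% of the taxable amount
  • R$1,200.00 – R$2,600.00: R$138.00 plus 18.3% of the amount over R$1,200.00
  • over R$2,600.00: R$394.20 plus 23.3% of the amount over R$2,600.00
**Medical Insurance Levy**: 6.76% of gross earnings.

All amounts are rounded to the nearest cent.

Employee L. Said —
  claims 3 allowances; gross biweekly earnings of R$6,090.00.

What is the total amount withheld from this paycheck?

Income Tax: taxable = R$6,090.00 − 3×R$88.00 = R$5,826.00
  R$394.20 + 23.3% × (R$5,826.00 − R$2,600.00) = R$394.20 + 23.3% × R$3,226.00 = R$1,145.86
Medical Insurance Levy: 6.76% × R$6,090.00 = R$411.68
Total: R$1,145.86 + R$411.68 = R$1,557.54

R$1,557.54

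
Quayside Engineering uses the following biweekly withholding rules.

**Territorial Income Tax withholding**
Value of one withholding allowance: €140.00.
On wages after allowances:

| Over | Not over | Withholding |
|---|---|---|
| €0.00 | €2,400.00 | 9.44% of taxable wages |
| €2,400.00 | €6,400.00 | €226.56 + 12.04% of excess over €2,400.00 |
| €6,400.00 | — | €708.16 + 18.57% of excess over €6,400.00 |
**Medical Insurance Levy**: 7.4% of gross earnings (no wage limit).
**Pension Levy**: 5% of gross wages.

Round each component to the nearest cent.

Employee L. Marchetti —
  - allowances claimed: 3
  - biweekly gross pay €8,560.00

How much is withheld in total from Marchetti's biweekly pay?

Territorial Income Tax: taxable = €8,560.00 − 3×€140.00 = €8,140.00
  €708.16 + 18.57% × (€8,140.00 − €6,400.00) = €708.16 + 18.57% × €1,740.00 = €1,031.28
Medical Insurance Levy: 7.4% × €8,560.00 = €633.44
Pension Levy: 5% × €8,560.00 = €428.00
Total: €1,031.28 + €633.44 + €428.00 = €2,092.72

€2,092.72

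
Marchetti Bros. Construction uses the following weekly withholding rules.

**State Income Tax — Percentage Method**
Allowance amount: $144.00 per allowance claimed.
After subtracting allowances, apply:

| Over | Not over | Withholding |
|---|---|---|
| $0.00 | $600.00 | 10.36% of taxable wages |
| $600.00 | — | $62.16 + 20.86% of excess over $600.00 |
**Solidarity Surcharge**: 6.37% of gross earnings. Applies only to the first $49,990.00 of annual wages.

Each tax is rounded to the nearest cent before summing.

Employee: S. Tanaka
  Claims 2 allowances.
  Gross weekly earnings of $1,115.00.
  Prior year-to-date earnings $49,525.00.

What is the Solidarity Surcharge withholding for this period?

Solidarity Surcharge: cap $49,990.00 − YTD $49,525.00 = $465.00 subject; 6.37% × $465.00 = $29.62

$29.62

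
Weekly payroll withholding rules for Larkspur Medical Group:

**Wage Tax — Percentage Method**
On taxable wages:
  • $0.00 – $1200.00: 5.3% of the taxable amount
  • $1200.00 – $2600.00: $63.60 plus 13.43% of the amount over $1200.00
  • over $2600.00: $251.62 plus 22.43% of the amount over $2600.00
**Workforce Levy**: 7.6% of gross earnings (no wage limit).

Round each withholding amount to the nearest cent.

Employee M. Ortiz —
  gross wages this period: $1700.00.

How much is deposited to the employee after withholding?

$1440.05

Wage Tax: taxable = $1700.00
  $63.60 + 13.43% × ($1700.00 − $1200.00) = $63.60 + 13.43% × $500.00 = $130.75
Workforce Levy: 7.6% × $1700.00 = $129.20
Total withheld: $130.75 + $129.20 = $259.95
Net pay: $1700.00 − $259.95 = $1440.05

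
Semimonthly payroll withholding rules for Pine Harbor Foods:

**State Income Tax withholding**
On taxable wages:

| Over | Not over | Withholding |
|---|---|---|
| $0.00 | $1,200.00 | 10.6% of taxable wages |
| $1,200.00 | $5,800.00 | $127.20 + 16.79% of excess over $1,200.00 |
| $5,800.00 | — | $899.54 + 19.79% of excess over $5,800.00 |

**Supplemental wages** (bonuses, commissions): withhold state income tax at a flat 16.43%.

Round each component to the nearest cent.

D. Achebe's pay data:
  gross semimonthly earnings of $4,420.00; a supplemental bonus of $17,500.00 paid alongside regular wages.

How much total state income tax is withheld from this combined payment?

State Income Tax: taxable = $4,420.00
  $127.20 + 16.79% × ($4,420.00 − $1,200.00) = $127.20 + 16.79% × $3,220.00 = $667.84
Supplemental (16.43% flat on bonus): 16.43% × $17,500.00 = $2,875.25
Total state income tax: $667.84 + $2,875.25 = $3,543.09

$3,543.09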